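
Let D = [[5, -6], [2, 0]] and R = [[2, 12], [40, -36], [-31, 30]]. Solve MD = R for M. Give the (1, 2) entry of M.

Since D sits to the right of M, M = RD⁻¹.
D has determinant 12; D⁻¹ = [[0, 1/2], [-1/6, 5/12]].
M = RD⁻¹ = [[2, 12], [40, -36], [-31, 30]] · [[0, 1/2], [-1/6, 5/12]] = [[-2, 6], [6, 5], [-5, -3]].

6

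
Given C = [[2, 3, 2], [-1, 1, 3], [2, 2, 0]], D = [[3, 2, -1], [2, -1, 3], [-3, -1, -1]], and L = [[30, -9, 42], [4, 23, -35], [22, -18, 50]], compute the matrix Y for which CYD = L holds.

Y = [[-5, 4, -4], [-1, 0, -3], [2, -1, 1]]

Y = C⁻¹LD⁻¹ (apply C⁻¹ on the left and D⁻¹ on the right).
det C = -2, so C⁻¹ = [[3, -2, -7/2], [-3, 2, 4], [2, -1, -5/2]].
det D = 3, so D⁻¹ = [[4/3, 1, 5/3], [-7/3, -2, -11/3], [-5/3, -1, -7/3]].
C⁻¹L = [[5, -10, 21], [6, 1, 4], [1, 4, -6]].
Y = (C⁻¹L)D⁻¹ = [[-5, 4, -4], [-1, 0, -3], [2, -1, 1]].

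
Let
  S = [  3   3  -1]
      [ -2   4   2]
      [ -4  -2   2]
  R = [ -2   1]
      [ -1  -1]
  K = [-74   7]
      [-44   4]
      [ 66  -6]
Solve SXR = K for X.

X = [[5, 3], [5, 4], [3, 1]]

X = S⁻¹KR⁻¹ (apply S⁻¹ on the left and R⁻¹ on the right).
det S = 4; the adjugate gives S⁻¹ = [[3, -1, 5/2], [-1, 1/2, -1], [5, -3/2, 9/2]].
det R = 3; the adjugate gives R⁻¹ = [[-1/3, -1/3], [1/3, -2/3]].
S⁻¹K = [[-13, 2], [-14, 1], [-7, 2]].
X = (S⁻¹K)R⁻¹ = [[5, 3], [5, 4], [3, 1]].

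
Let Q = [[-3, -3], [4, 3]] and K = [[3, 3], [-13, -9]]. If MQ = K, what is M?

Q is on the right of M, so right-multiply by Q⁻¹: M = KQ⁻¹.
Q has determinant 3; Q⁻¹ = [[1, 1], [-4/3, -1]].
M = KQ⁻¹ = [[3, 3], [-13, -9]] · [[1, 1], [-4/3, -1]] = [[-1, 0], [-1, -4]].

M = [[-1, 0], [-1, -4]]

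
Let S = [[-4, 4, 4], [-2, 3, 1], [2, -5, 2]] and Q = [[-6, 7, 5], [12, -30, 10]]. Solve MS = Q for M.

S is on the right of M, so right-multiply by S⁻¹: M = QS⁻¹.
S has determinant -4; S⁻¹ = [[-11/4, 7, 2], [-3/2, 4, 1], [-1, 3, 1]].
M = QS⁻¹ = [[-6, 7, 5], [12, -30, 10]] · [[-11/4, 7, 2], [-3/2, 4, 1], [-1, 3, 1]] = [[1, 1, 0], [2, -6, 4]].

M = [[1, 1, 0], [2, -6, 4]]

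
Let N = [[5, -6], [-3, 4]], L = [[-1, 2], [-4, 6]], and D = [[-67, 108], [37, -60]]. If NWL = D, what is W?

W = N⁻¹DL⁻¹ (apply N⁻¹ on the left and L⁻¹ on the right).
det N = 2; the adjugate gives N⁻¹ = [[2, 3], [3/2, 5/2]].
L has determinant 2; L⁻¹ = [[3, -1], [2, -1/2]].
N⁻¹D = [[-23, 36], [-8, 12]].
W = (N⁻¹D)L⁻¹ = [[3, 5], [0, 2]].

W = [[3, 5], [0, 2]]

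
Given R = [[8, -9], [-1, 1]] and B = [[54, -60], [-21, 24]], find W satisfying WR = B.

Right-multiplying both sides by R⁻¹ gives W = BR⁻¹.
R has determinant -1; R⁻¹ = [[-1, -9], [-1, -8]].
W = BR⁻¹ = [[54, -60], [-21, 24]] · [[-1, -9], [-1, -8]] = [[6, -6], [-3, -3]].

W = [[6, -6], [-3, -3]]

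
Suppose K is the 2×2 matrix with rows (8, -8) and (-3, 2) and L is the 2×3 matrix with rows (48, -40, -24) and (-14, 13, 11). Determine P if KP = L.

P = [[2, -3, -5], [-4, 2, -2]]

Since K multiplies P on the left, P = K⁻¹L.
det K = -8, so K⁻¹ = [[-1/4, -1], [-3/8, -1]].
P = K⁻¹L = [[-1/4, -1], [-3/8, -1]] · [[48, -40, -24], [-14, 13, 11]] = [[2, -3, -5], [-4, 2, -2]].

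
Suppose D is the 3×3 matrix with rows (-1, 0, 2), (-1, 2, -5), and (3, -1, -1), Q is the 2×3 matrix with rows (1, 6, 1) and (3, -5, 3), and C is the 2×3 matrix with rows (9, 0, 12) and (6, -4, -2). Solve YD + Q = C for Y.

Y = [[5, -1, 4], [4, 2, 3]]

YD = C − Q = [[8, -6, 11], [3, 1, -5]].
Right-multiplying both sides by D⁻¹ gives Y = (C − Q)D⁻¹.
D has determinant -3; D⁻¹ = [[7/3, 2/3, 4/3], [16/3, 5/3, 7/3], [5/3, 1/3, 2/3]].
Y = (C − Q)D⁻¹ = [[5, -1, 4], [4, 2, 3]].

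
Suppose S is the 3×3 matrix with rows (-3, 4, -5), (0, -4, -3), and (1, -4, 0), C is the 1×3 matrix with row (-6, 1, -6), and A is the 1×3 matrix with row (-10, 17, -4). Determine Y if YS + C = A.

YS = A − C = [[-4, 16, 2]].
S is on the right of Y, so right-multiply by S⁻¹: Y = (A − C)S⁻¹.
det S = 4; the adjugate gives S⁻¹ = [[-3, 5, -8], [-3/4, 5/4, -9/4], [1, -2, 3]].
Y = (A − C)S⁻¹ = [[2, -4, 2]].

Y = [[2, -4, 2]]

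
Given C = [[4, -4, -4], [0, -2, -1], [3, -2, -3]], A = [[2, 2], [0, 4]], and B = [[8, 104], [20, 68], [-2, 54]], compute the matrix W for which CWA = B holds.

Left-multiply by C⁻¹ and right-multiply by A⁻¹: W = C⁻¹BA⁻¹.
det C = 4, so C⁻¹ = [[1, -1, -1], [-3/4, 0, 1], [3/2, -1, -2]].
A has determinant 8; A⁻¹ = [[1/2, -1/4], [0, 1/4]].
C⁻¹B = [[-10, -18], [-8, -24], [-4, -20]].
W = (C⁻¹B)A⁻¹ = [[-5, -2], [-4, -4], [-2, -4]].

W = [[-5, -2], [-4, -4], [-2, -4]]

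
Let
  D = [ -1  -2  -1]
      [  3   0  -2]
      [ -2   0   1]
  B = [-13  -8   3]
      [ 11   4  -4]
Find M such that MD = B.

Right-multiplying both sides by D⁻¹ gives M = BD⁻¹.
det D = -2; the adjugate gives D⁻¹ = [[0, -1, -2], [-1/2, 3/2, 5/2], [0, -2, -3]].
M = BD⁻¹ = [[-13, -8, 3], [11, 4, -4]] · [[0, -1, -2], [-1/2, 3/2, 5/2], [0, -2, -3]] = [[4, -5, -3], [-2, 3, 0]].

M = [[4, -5, -3], [-2, 3, 0]]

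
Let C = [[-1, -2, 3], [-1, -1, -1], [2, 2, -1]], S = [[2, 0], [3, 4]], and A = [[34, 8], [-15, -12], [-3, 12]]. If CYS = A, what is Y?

Y = [[0, 3], [-1, -1], [4, 1]]

Left-multiply by C⁻¹ and right-multiply by S⁻¹: Y = C⁻¹AS⁻¹.
det C = 3, so C⁻¹ = [[1, 4/3, 5/3], [-1, -5/3, -4/3], [0, -2/3, -1/3]].
det S = 8, so S⁻¹ = [[1/2, 0], [-3/8, 1/4]].
C⁻¹A = [[9, 12], [-5, -4], [11, 4]].
Y = (C⁻¹A)S⁻¹ = [[0, 3], [-1, -1], [4, 1]].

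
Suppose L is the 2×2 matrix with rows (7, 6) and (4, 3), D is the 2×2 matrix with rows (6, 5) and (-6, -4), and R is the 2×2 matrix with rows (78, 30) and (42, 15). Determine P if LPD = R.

Left-multiply by L⁻¹ and right-multiply by D⁻¹: P = L⁻¹RD⁻¹.
L has determinant -3; L⁻¹ = [[-1, 2], [4/3, -7/3]].
det D = 6, so D⁻¹ = [[-2/3, -5/6], [1, 1]].
L⁻¹R = [[6, 0], [6, 5]].
P = (L⁻¹R)D⁻¹ = [[-4, -5], [1, 0]].

P = [[-4, -5], [1, 0]]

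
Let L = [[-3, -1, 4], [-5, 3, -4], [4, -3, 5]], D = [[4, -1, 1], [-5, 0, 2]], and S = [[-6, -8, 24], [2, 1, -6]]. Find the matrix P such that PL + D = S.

PL = S − D = [[-10, -7, 23], [7, 1, -8]].
Since L sits to the right of P, P = (S − D)L⁻¹.
det L = -6; the adjugate gives L⁻¹ = [[-1/2, 7/6, 4/3], [-3/2, 31/6, 16/3], [-1/2, 13/6, 7/3]].
P = (S − D)L⁻¹ = [[4, 2, 3], [-1, -4, -4]].

P = [[4, 2, 3], [-1, -4, -4]]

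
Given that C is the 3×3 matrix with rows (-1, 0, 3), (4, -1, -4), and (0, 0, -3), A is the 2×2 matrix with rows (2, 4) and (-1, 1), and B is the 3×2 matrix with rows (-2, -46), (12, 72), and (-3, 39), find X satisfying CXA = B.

X = [[2, -1], [2, 0], [-2, -5]]

Isolating X: multiply by C⁻¹ from the left and A⁻¹ from the right, so X = C⁻¹BA⁻¹.
det C = -3; the adjugate gives C⁻¹ = [[-1, 0, -1], [-4, -1, -8/3], [0, 0, -1/3]].
A has determinant 6; A⁻¹ = [[1/6, -2/3], [1/6, 1/3]].
C⁻¹B = [[5, 7], [4, 8], [1, -13]].
X = (C⁻¹B)A⁻¹ = [[2, -1], [2, 0], [-2, -5]].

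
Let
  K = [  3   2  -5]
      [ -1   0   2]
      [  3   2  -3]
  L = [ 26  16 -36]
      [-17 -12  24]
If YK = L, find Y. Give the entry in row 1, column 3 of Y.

K is on the right of Y, so right-multiply by K⁻¹: Y = LK⁻¹.
det K = 4; the adjugate gives K⁻¹ = [[-1, -1, 1], [3/4, 3/2, -1/4], [-1/2, 0, 1/2]].
Y = LK⁻¹ = [[26, 16, -36], [-17, -12, 24]] · [[-1, -1, 1], [3/4, 3/2, -1/4], [-1/2, 0, 1/2]] = [[4, -2, 4], [-4, -1, -2]].

4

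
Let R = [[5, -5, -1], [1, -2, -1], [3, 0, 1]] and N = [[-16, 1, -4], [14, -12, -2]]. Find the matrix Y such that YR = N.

Y = [[1, -3, -6], [2, 1, 1]]

Right-multiplying both sides by R⁻¹ gives Y = NR⁻¹.
det R = 4, so R⁻¹ = [[-1/2, 5/4, 3/4], [-1, 2, 1], [3/2, -15/4, -5/4]].
Y = NR⁻¹ = [[-16, 1, -4], [14, -12, -2]] · [[-1/2, 5/4, 3/4], [-1, 2, 1], [3/2, -15/4, -5/4]] = [[1, -3, -6], [2, 1, 1]].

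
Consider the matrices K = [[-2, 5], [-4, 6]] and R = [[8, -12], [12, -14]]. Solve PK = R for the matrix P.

K is on the right of P, so right-multiply by K⁻¹: P = RK⁻¹.
det K = 8; the adjugate gives K⁻¹ = [[3/4, -5/8], [1/2, -1/4]].
P = RK⁻¹ = [[8, -12], [12, -14]] · [[3/4, -5/8], [1/2, -1/4]] = [[0, -2], [2, -4]].

P = [[0, -2], [2, -4]]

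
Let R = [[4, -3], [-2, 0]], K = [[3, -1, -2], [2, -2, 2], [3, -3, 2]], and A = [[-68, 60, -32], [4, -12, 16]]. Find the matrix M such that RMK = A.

M = [[2, 2, -4], [4, 4, 0]]

Isolating M: multiply by R⁻¹ from the left and K⁻¹ from the right, so M = R⁻¹AK⁻¹.
R has determinant -6; R⁻¹ = [[0, -1/2], [-1/3, -2/3]].
det K = 4, so K⁻¹ = [[1/2, 2, -3/2], [1/2, 3, -5/2], [0, 3/2, -1]].
R⁻¹A = [[-2, 6, -8], [20, -12, 0]].
M = (R⁻¹A)K⁻¹ = [[2, 2, -4], [4, 4, 0]].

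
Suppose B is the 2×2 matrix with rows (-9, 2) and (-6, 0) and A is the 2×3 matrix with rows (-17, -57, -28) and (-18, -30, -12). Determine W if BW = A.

Left-multiplying both sides by B⁻¹ gives W = B⁻¹A.
B has determinant 12; B⁻¹ = [[0, -1/6], [1/2, -3/4]].
W = B⁻¹A = [[0, -1/6], [1/2, -3/4]] · [[-17, -57, -28], [-18, -30, -12]] = [[3, 5, 2], [5, -6, -5]].

W = [[3, 5, 2], [5, -6, -5]]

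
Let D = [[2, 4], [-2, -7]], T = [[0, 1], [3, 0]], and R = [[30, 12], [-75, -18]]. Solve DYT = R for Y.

Y = [[2, -5], [2, 5]]

Y = D⁻¹RT⁻¹ (apply D⁻¹ on the left and T⁻¹ on the right).
det D = -6, so D⁻¹ = [[7/6, 2/3], [-1/3, -1/3]].
det T = -3, so T⁻¹ = [[0, 1/3], [1, 0]].
D⁻¹R = [[-15, 2], [15, 2]].
Y = (D⁻¹R)T⁻¹ = [[2, -5], [2, 5]].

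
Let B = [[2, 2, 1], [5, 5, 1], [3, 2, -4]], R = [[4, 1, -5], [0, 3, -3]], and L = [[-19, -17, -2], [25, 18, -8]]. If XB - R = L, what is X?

X = [[1, -4, 1], [4, 1, 4]]

XB = L + R = [[-15, -16, -7], [25, 21, -11]].
B is on the right of X, so right-multiply by B⁻¹: X = (L + R)B⁻¹.
det B = -3, so B⁻¹ = [[22/3, -10/3, 1], [-23/3, 11/3, -1], [5/3, -2/3, 0]].
X = (L + R)B⁻¹ = [[1, -4, 1], [4, 1, 4]].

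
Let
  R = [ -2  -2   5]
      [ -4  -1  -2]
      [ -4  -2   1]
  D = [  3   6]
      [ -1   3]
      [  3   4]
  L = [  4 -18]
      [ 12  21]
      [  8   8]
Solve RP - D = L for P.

P = [[-4, -4], [3, 0], [1, -4]]

RP = L + D = [[7, -12], [11, 24], [11, 12]].
R is on the left of P, so left-multiply by R⁻¹: P = R⁻¹(L + D).
det R = 6; the adjugate gives R⁻¹ = [[-5/6, -4/3, 3/2], [2, 3, -4], [2/3, 2/3, -1]].
P = R⁻¹(L + D) = [[-4, -4], [3, 0], [1, -4]].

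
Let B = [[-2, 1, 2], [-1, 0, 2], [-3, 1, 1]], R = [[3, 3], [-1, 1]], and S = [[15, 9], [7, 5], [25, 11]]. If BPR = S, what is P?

P = [[-2, 3], [0, 1], [0, 1]]

Isolating P: multiply by B⁻¹ from the left and R⁻¹ from the right, so P = B⁻¹SR⁻¹.
det B = -3; the adjugate gives B⁻¹ = [[2/3, -1/3, -2/3], [5/3, -4/3, -2/3], [1/3, 1/3, -1/3]].
det R = 6; the adjugate gives R⁻¹ = [[1/6, -1/2], [1/6, 1/2]].
B⁻¹S = [[-9, -3], [-1, 1], [-1, 1]].
P = (B⁻¹S)R⁻¹ = [[-2, 3], [0, 1], [0, 1]].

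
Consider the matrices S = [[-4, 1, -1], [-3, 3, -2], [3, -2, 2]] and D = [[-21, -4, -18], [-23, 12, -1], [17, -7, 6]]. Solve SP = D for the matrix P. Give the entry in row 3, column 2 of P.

-3

S is on the left of P, so left-multiply by S⁻¹: P = S⁻¹D.
det S = -5, so S⁻¹ = [[-2/5, 0, -1/5], [0, 1, 1], [3/5, 1, 9/5]].
P = S⁻¹D = [[-2/5, 0, -1/5], [0, 1, 1], [3/5, 1, 9/5]] · [[-21, -4, -18], [-23, 12, -1], [17, -7, 6]] = [[5, 3, 6], [-6, 5, 5], [-5, -3, -1]].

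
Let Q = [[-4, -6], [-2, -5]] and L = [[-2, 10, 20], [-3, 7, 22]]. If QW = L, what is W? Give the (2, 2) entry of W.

-1

Left-multiplying both sides by Q⁻¹ gives W = Q⁻¹L.
Q has determinant 8; Q⁻¹ = [[-5/8, 3/4], [1/4, -1/2]].
W = Q⁻¹L = [[-5/8, 3/4], [1/4, -1/2]] · [[-2, 10, 20], [-3, 7, 22]] = [[-1, -1, 4], [1, -1, -6]].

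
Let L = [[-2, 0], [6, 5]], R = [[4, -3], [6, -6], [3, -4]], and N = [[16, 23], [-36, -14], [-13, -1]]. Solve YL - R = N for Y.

Y = [[2, 4], [3, -4], [2, -1]]

YL = N + R = [[20, 20], [-30, -20], [-10, -5]].
Right-multiplying both sides by L⁻¹ gives Y = (N + R)L⁻¹.
det L = -10; the adjugate gives L⁻¹ = [[-1/2, 0], [3/5, 1/5]].
Y = (N + R)L⁻¹ = [[2, 4], [3, -4], [2, -1]].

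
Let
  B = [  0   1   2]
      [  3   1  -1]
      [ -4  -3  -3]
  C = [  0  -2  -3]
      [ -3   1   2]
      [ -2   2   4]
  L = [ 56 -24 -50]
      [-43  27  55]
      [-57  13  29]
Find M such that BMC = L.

M = B⁻¹LC⁻¹ (apply B⁻¹ on the left and C⁻¹ on the right).
det B = 3; the adjugate gives B⁻¹ = [[-2, -1, -1], [13/3, 8/3, 2], [-5/3, -4/3, -1]].
C has determinant -4; C⁻¹ = [[0, -1/2, 1/4], [-2, 3/2, -9/4], [1, -1, 3/2]].
B⁻¹L = [[-12, 8, 16], [14, -6, -12], [21, -9, -19]].
M = (B⁻¹L)C⁻¹ = [[0, 2, 3], [0, -4, -1], [-1, -5, -3]].

M = [[0, 2, 3], [0, -4, -1], [-1, -5, -3]]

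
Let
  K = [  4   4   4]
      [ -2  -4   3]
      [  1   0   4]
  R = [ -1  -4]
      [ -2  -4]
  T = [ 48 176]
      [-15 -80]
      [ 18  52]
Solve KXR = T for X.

Left-multiply by K⁻¹ and right-multiply by R⁻¹: X = K⁻¹TR⁻¹.
K has determinant -4; K⁻¹ = [[4, 4, -7], [-11/4, -3, 5], [-1, -1, 2]].
R has determinant -4; R⁻¹ = [[1, -1], [-1/2, 1/4]].
K⁻¹T = [[6, 20], [3, 16], [3, 8]].
X = (K⁻¹T)R⁻¹ = [[-4, -1], [-5, 1], [-1, -1]].

X = [[-4, -1], [-5, 1], [-1, -1]]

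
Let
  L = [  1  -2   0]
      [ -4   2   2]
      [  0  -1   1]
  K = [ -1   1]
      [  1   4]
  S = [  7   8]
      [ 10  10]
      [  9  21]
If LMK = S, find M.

Isolating M: multiply by L⁻¹ from the left and K⁻¹ from the right, so M = L⁻¹SK⁻¹.
L has determinant -4; L⁻¹ = [[-1, -1/2, 1], [-1, -1/4, 1/2], [-1, -1/4, 3/2]].
det K = -5; the adjugate gives K⁻¹ = [[-4/5, 1/5], [1/5, 1/5]].
L⁻¹S = [[-3, 8], [-5, 0], [4, 21]].
M = (L⁻¹S)K⁻¹ = [[4, 1], [4, -1], [1, 5]].

M = [[4, 1], [4, -1], [1, 5]]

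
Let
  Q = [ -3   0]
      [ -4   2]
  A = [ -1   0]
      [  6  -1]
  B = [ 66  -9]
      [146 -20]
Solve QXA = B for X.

X = [[4, -3], [-5, 4]]

Isolating X: multiply by Q⁻¹ from the left and A⁻¹ from the right, so X = Q⁻¹BA⁻¹.
Q has determinant -6; Q⁻¹ = [[-1/3, 0], [-2/3, 1/2]].
det A = 1, so A⁻¹ = [[-1, 0], [-6, -1]].
Q⁻¹B = [[-22, 3], [29, -4]].
X = (Q⁻¹B)A⁻¹ = [[4, -3], [-5, 4]].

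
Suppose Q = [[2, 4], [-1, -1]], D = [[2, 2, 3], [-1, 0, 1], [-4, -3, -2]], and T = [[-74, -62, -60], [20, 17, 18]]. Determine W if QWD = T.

W = [[-3, 1, -1], [-1, -1, 4]]

W = Q⁻¹TD⁻¹ (apply Q⁻¹ on the left and D⁻¹ on the right).
det Q = 2, so Q⁻¹ = [[-1/2, -2], [1/2, 1]].
D has determinant 3; D⁻¹ = [[1, -5/3, 2/3], [-2, 8/3, -5/3], [1, -2/3, 2/3]].
Q⁻¹T = [[-3, -3, -6], [-17, -14, -12]].
W = (Q⁻¹T)D⁻¹ = [[-3, 1, -1], [-1, -1, 4]].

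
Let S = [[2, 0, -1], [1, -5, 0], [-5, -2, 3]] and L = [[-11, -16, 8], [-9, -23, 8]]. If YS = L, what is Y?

S is on the right of Y, so right-multiply by S⁻¹: Y = LS⁻¹.
S has determinant -3; S⁻¹ = [[5, -2/3, 5/3], [1, -1/3, 1/3], [9, -4/3, 10/3]].
Y = LS⁻¹ = [[-11, -16, 8], [-9, -23, 8]] · [[5, -2/3, 5/3], [1, -1/3, 1/3], [9, -4/3, 10/3]] = [[1, 2, 3], [4, 3, 4]].

Y = [[1, 2, 3], [4, 3, 4]]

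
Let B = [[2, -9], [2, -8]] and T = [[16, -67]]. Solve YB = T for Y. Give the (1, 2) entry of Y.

5

B is on the right of Y, so right-multiply by B⁻¹: Y = TB⁻¹.
det B = 2, so B⁻¹ = [[-4, 9/2], [-1, 1]].
Y = TB⁻¹ = [[16, -67]] · [[-4, 9/2], [-1, 1]] = [[3, 5]].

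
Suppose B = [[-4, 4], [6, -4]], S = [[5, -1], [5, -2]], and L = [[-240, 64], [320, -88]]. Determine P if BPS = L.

P = B⁻¹LS⁻¹ (apply B⁻¹ on the left and S⁻¹ on the right).
det B = -8; the adjugate gives B⁻¹ = [[1/2, 1/2], [3/4, 1/2]].
det S = -5, so S⁻¹ = [[2/5, -1/5], [1, -1]].
B⁻¹L = [[40, -12], [-20, 4]].
P = (B⁻¹L)S⁻¹ = [[4, 4], [-4, 0]].

P = [[4, 4], [-4, 0]]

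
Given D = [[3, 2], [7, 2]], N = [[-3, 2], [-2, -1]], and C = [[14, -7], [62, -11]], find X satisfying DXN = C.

X = D⁻¹CN⁻¹ (apply D⁻¹ on the left and N⁻¹ on the right).
det D = -8, so D⁻¹ = [[-1/4, 1/4], [7/8, -3/8]].
det N = 7, so N⁻¹ = [[-1/7, -2/7], [2/7, -3/7]].
D⁻¹C = [[12, -1], [-11, -2]].
X = (D⁻¹C)N⁻¹ = [[-2, -3], [1, 4]].

X = [[-2, -3], [1, 4]]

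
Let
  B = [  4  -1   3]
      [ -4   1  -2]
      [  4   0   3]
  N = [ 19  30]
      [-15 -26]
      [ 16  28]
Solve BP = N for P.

P = [[1, 4], [-3, -2], [4, 4]]

Since B multiplies P on the left, P = B⁻¹N.
det B = -4, so B⁻¹ = [[-3/4, -3/4, 1/4], [-1, 0, 1], [1, 1, 0]].
P = B⁻¹N = [[-3/4, -3/4, 1/4], [-1, 0, 1], [1, 1, 0]] · [[19, 30], [-15, -26], [16, 28]] = [[1, 4], [-3, -2], [4, 4]].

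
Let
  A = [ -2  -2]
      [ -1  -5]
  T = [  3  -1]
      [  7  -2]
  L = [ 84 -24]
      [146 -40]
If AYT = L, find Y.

Left-multiply by A⁻¹ and right-multiply by T⁻¹: Y = A⁻¹LT⁻¹.
det A = 8, so A⁻¹ = [[-5/8, 1/4], [1/8, -1/4]].
det T = 1; the adjugate gives T⁻¹ = [[-2, 1], [-7, 3]].
A⁻¹L = [[-16, 5], [-26, 7]].
Y = (A⁻¹L)T⁻¹ = [[-3, -1], [3, -5]].

Y = [[-3, -1], [3, -5]]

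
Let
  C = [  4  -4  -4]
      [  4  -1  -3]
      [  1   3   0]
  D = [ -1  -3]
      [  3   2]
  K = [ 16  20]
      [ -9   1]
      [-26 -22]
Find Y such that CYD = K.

Y = C⁻¹KD⁻¹ (apply C⁻¹ on the left and D⁻¹ on the right).
det C = -4; the adjugate gives C⁻¹ = [[-9/4, 3, -2], [3/4, -1, 1], [-13/4, 4, -3]].
det D = 7; the adjugate gives D⁻¹ = [[2/7, 3/7], [-3/7, -1/7]].
C⁻¹K = [[-11, 2], [-5, -8], [-10, 5]].
Y = (C⁻¹K)D⁻¹ = [[-4, -5], [2, -1], [-5, -5]].

Y = [[-4, -5], [2, -1], [-5, -5]]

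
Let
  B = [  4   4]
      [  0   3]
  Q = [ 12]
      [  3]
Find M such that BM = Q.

M = [[2], [1]]

Since B multiplies M on the left, M = B⁻¹Q.
det B = 12; the adjugate gives B⁻¹ = [[1/4, -1/3], [0, 1/3]].
M = B⁻¹Q = [[1/4, -1/3], [0, 1/3]] · [[12], [3]] = [[2], [1]].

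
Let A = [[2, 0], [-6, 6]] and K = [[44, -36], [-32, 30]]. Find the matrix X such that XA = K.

X = [[4, -6], [-1, 5]]

A is on the right of X, so right-multiply by A⁻¹: X = KA⁻¹.
det A = 12; the adjugate gives A⁻¹ = [[1/2, 0], [1/2, 1/6]].
X = KA⁻¹ = [[44, -36], [-32, 30]] · [[1/2, 0], [1/2, 1/6]] = [[4, -6], [-1, 5]].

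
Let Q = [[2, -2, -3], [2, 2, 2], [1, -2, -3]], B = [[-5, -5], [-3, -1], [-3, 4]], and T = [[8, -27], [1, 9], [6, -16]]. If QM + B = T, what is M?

M = [[4, -2], [-1, 3], [-1, 4]]

QM = T − B = [[13, -22], [4, 10], [9, -20]].
Q is on the left of M, so left-multiply by Q⁻¹: M = Q⁻¹(T − B).
det Q = -2, so Q⁻¹ = [[1, 0, -1], [-4, 3/2, 5], [3, -1, -4]].
M = Q⁻¹(T − B) = [[4, -2], [-1, 3], [-1, 4]].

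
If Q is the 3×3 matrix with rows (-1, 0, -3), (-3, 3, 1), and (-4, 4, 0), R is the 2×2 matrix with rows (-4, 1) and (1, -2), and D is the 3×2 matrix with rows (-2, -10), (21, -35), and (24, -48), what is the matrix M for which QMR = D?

M = [[1, -3], [1, 3], [-1, -1]]

Isolating M: multiply by Q⁻¹ from the left and R⁻¹ from the right, so M = Q⁻¹DR⁻¹.
det Q = 4, so Q⁻¹ = [[-1, -3, 9/4], [-1, -3, 5/2], [0, 1, -3/4]].
R has determinant 7; R⁻¹ = [[-2/7, -1/7], [-1/7, -4/7]].
Q⁻¹D = [[-7, 7], [-1, -5], [3, 1]].
M = (Q⁻¹D)R⁻¹ = [[1, -3], [1, 3], [-1, -1]].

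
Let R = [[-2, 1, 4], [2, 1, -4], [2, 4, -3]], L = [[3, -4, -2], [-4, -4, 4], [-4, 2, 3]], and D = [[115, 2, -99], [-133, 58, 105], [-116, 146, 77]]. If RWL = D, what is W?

Left-multiply by R⁻¹ and right-multiply by L⁻¹: W = R⁻¹DL⁻¹.
det R = -4, so R⁻¹ = [[-13/4, -19/4, 2], [1/2, 1/2, 0], [-3/2, -5/2, 1]].
det L = 4; the adjugate gives L⁻¹ = [[-5, 2, -6], [-1, 1/4, -1], [-6, 5/2, -7]].
R⁻¹D = [[26, 10, -23], [-9, 30, 3], [44, -2, -37]].
W = (R⁻¹D)L⁻¹ = [[-2, -3, -5], [-3, -3, 3], [4, -5, -3]].

W = [[-2, -3, -5], [-3, -3, 3], [4, -5, -3]]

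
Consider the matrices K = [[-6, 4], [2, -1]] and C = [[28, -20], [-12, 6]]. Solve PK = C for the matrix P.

P = [[-6, -4], [0, -6]]

Right-multiplying both sides by K⁻¹ gives P = CK⁻¹.
det K = -2, so K⁻¹ = [[1/2, 2], [1, 3]].
P = CK⁻¹ = [[28, -20], [-12, 6]] · [[1/2, 2], [1, 3]] = [[-6, -4], [0, -6]].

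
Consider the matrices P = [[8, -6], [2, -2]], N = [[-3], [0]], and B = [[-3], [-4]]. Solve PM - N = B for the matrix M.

PM = B + N = [[-6], [-4]].
Since P multiplies M on the left, M = P⁻¹(B + N).
det P = -4, so P⁻¹ = [[1/2, -3/2], [1/2, -2]].
M = P⁻¹(B + N) = [[3], [5]].

M = [[3], [5]]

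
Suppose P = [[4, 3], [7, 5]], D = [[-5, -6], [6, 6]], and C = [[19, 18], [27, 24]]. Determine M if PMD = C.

M = [[4, 1], [-5, 0]]

Isolating M: multiply by P⁻¹ from the left and D⁻¹ from the right, so M = P⁻¹CD⁻¹.
det P = -1; the adjugate gives P⁻¹ = [[-5, 3], [7, -4]].
det D = 6, so D⁻¹ = [[1, 1], [-1, -5/6]].
P⁻¹C = [[-14, -18], [25, 30]].
M = (P⁻¹C)D⁻¹ = [[4, 1], [-5, 0]].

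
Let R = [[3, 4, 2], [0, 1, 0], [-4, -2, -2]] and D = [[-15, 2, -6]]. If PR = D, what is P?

P = [[3, 2, 6]]

Right-multiplying both sides by R⁻¹ gives P = DR⁻¹.
det R = 2, so R⁻¹ = [[-1, 2, -1], [0, 1, 0], [2, -5, 3/2]].
P = DR⁻¹ = [[-15, 2, -6]] · [[-1, 2, -1], [0, 1, 0], [2, -5, 3/2]] = [[3, 2, 6]].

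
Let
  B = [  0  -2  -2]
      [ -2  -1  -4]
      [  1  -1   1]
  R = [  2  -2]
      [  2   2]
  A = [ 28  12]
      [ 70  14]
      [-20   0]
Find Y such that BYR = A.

Y = [[-3, -2], [0, -1], [-2, -4]]

Isolating Y: multiply by B⁻¹ from the left and R⁻¹ from the right, so Y = B⁻¹AR⁻¹.
det B = -2, so B⁻¹ = [[5/2, -2, -3], [1, -1, -2], [-3/2, 1, 2]].
det R = 8; the adjugate gives R⁻¹ = [[1/4, 1/4], [-1/4, 1/4]].
B⁻¹A = [[-10, 2], [-2, -2], [-12, -4]].
Y = (B⁻¹A)R⁻¹ = [[-3, -2], [0, -1], [-2, -4]].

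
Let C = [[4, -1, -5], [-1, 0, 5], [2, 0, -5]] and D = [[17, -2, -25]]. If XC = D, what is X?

X = [[2, 3, 6]]

C is on the right of X, so right-multiply by C⁻¹: X = DC⁻¹.
det C = -5; the adjugate gives C⁻¹ = [[0, 1, 1], [-1, 2, 3], [0, 2/5, 1/5]].
X = DC⁻¹ = [[17, -2, -25]] · [[0, 1, 1], [-1, 2, 3], [0, 2/5, 1/5]] = [[2, 3, 6]].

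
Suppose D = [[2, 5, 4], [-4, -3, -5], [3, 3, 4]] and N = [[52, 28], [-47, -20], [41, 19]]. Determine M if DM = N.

D is on the left of M, so left-multiply by D⁻¹: M = D⁻¹N.
det D = -1, so D⁻¹ = [[-3, 8, 13], [-1, 4, 6], [3, -9, -14]].
M = D⁻¹N = [[-3, 8, 13], [-1, 4, 6], [3, -9, -14]] · [[52, 28], [-47, -20], [41, 19]] = [[1, 3], [6, 6], [5, -2]].

M = [[1, 3], [6, 6], [5, -2]]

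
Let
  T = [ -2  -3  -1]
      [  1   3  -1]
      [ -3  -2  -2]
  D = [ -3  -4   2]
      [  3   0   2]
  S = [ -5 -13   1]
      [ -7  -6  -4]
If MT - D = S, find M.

MT = S + D = [[-8, -17, 3], [-4, -6, -2]].
T is on the right of M, so right-multiply by T⁻¹: M = (S + D)T⁻¹.
det T = -6; the adjugate gives T⁻¹ = [[4/3, 2/3, -1], [-5/6, -1/6, 1/2], [-7/6, -5/6, 1/2]].
M = (S + D)T⁻¹ = [[0, -5, 1], [2, 0, 0]].

M = [[0, -5, 1], [2, 0, 0]]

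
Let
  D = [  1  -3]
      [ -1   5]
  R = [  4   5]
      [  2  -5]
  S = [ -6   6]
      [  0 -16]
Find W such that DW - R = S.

W = [[-2, -4], [0, -5]]

DW = S + R = [[-2, 11], [2, -21]].
Since D multiplies W on the left, W = D⁻¹(S + R).
det D = 2, so D⁻¹ = [[5/2, 3/2], [1/2, 1/2]].
W = D⁻¹(S + R) = [[-2, -4], [0, -5]].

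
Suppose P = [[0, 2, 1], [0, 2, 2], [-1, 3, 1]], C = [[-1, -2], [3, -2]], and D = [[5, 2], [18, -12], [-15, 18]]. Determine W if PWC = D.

W = [[-1, 5], [-2, -2], [2, 5]]

W = P⁻¹DC⁻¹ (apply P⁻¹ on the left and C⁻¹ on the right).
P has determinant -2; P⁻¹ = [[2, -1/2, -1], [1, -1/2, 0], [-1, 1, 0]].
det C = 8, so C⁻¹ = [[-1/4, 1/4], [-3/8, -1/8]].
P⁻¹D = [[16, -8], [-4, 8], [13, -14]].
W = (P⁻¹D)C⁻¹ = [[-1, 5], [-2, -2], [2, 5]].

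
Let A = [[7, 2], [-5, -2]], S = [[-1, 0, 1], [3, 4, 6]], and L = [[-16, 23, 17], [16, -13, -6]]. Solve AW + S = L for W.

AW = L − S = [[-15, 23, 16], [13, -17, -12]].
Since A multiplies W on the left, W = A⁻¹(L − S).
det A = -4, so A⁻¹ = [[1/2, 1/2], [-5/4, -7/4]].
W = A⁻¹(L − S) = [[-1, 3, 2], [-4, 1, 1]].

W = [[-1, 3, 2], [-4, 1, 1]]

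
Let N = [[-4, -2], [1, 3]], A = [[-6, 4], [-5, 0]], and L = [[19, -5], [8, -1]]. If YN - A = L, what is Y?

Y = [[-4, -3], [-1, -1]]

YN = L + A = [[13, -1], [3, -1]].
Since N sits to the right of Y, Y = (L + A)N⁻¹.
det N = -10, so N⁻¹ = [[-3/10, -1/5], [1/10, 2/5]].
Y = (L + A)N⁻¹ = [[-4, -3], [-1, -1]].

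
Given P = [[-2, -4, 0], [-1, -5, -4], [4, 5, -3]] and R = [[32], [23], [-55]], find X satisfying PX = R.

Left-multiplying both sides by P⁻¹ gives X = P⁻¹R.
det P = 6, so P⁻¹ = [[35/6, -2, 8/3], [-19/6, 1, -4/3], [5/2, -1, 1]].
X = P⁻¹R = [[35/6, -2, 8/3], [-19/6, 1, -4/3], [5/2, -1, 1]] · [[32], [23], [-55]] = [[-6], [-5], [2]].

X = [[-6], [-5], [2]]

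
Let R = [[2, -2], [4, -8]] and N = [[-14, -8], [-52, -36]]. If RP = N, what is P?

Left-multiplying both sides by R⁻¹ gives P = R⁻¹N.
det R = -8; the adjugate gives R⁻¹ = [[1, -1/4], [1/2, -1/4]].
P = R⁻¹N = [[1, -1/4], [1/2, -1/4]] · [[-14, -8], [-52, -36]] = [[-1, 1], [6, 5]].

P = [[-1, 1], [6, 5]]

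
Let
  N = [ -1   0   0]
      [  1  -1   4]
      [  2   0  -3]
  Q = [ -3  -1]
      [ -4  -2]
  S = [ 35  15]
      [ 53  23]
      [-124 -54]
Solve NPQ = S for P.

P = [[5, 5], [4, 1], [-2, -3]]

P = N⁻¹SQ⁻¹ (apply N⁻¹ on the left and Q⁻¹ on the right).
det N = -3, so N⁻¹ = [[-1, 0, 0], [-11/3, -1, -4/3], [-2/3, 0, -1/3]].
det Q = 2, so Q⁻¹ = [[-1, 1/2], [2, -3/2]].
N⁻¹S = [[-35, -15], [-16, -6], [18, 8]].
P = (N⁻¹S)Q⁻¹ = [[5, 5], [4, 1], [-2, -3]].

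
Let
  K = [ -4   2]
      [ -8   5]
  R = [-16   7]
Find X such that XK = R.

X = [[6, -1]]

Since K sits to the right of X, X = RK⁻¹.
det K = -4, so K⁻¹ = [[-5/4, 1/2], [-2, 1]].
X = RK⁻¹ = [[-16, 7]] · [[-5/4, 1/2], [-2, 1]] = [[6, -1]].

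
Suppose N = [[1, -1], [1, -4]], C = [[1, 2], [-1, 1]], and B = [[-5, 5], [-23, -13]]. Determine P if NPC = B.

P = [[4, 3], [4, -2]]

Isolating P: multiply by N⁻¹ from the left and C⁻¹ from the right, so P = N⁻¹BC⁻¹.
N has determinant -3; N⁻¹ = [[4/3, -1/3], [1/3, -1/3]].
C has determinant 3; C⁻¹ = [[1/3, -2/3], [1/3, 1/3]].
N⁻¹B = [[1, 11], [6, 6]].
P = (N⁻¹B)C⁻¹ = [[4, 3], [4, -2]].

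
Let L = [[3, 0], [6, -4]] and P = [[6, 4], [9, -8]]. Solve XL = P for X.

Since L sits to the right of X, X = PL⁻¹.
det L = -12, so L⁻¹ = [[1/3, 0], [1/2, -1/4]].
X = PL⁻¹ = [[6, 4], [9, -8]] · [[1/3, 0], [1/2, -1/4]] = [[4, -1], [-1, 2]].

X = [[4, -1], [-1, 2]]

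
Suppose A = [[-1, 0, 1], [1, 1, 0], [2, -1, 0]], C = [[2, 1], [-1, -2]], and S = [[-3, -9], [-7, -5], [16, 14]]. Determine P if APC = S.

P = [[1, -1], [-4, 2], [2, 4]]

Isolating P: multiply by A⁻¹ from the left and C⁻¹ from the right, so P = A⁻¹SC⁻¹.
A has determinant -3; A⁻¹ = [[0, 1/3, 1/3], [0, 2/3, -1/3], [1, 1/3, 1/3]].
det C = -3, so C⁻¹ = [[2/3, 1/3], [-1/3, -2/3]].
A⁻¹S = [[3, 3], [-10, -8], [0, -6]].
P = (A⁻¹S)C⁻¹ = [[1, -1], [-4, 2], [2, 4]].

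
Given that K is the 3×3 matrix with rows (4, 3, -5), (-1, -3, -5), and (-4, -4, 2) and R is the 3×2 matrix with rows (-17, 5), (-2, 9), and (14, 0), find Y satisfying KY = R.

K is on the left of Y, so left-multiply by K⁻¹: Y = K⁻¹R.
K has determinant 2; K⁻¹ = [[-13, 7, -15], [11, -6, 25/2], [-4, 2, -9/2]].
Y = K⁻¹R = [[-13, 7, -15], [11, -6, 25/2], [-4, 2, -9/2]] · [[-17, 5], [-2, 9], [14, 0]] = [[-3, -2], [0, 1], [1, -2]].

Y = [[-3, -2], [0, 1], [1, -2]]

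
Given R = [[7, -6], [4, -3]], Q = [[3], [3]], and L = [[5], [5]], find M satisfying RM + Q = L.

M = [[2], [2]]

RM = L − Q = [[2], [2]].
Since R multiplies M on the left, M = R⁻¹(L − Q).
det R = 3; the adjugate gives R⁻¹ = [[-1, 2], [-4/3, 7/3]].
M = R⁻¹(L − Q) = [[2], [2]].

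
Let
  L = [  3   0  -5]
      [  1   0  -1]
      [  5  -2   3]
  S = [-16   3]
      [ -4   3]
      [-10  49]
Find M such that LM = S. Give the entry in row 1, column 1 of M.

Since L multiplies M on the left, M = L⁻¹S.
L has determinant 4; L⁻¹ = [[-1/2, 5/2, 0], [-2, 17/2, -1/2], [-1/2, 3/2, 0]].
M = L⁻¹S = [[-1/2, 5/2, 0], [-2, 17/2, -1/2], [-1/2, 3/2, 0]] · [[-16, 3], [-4, 3], [-10, 49]] = [[-2, 6], [3, -5], [2, 3]].

-2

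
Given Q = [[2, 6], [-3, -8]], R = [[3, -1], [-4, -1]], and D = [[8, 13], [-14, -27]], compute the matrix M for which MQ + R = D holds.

MQ = D − R = [[5, 14], [-10, -26]].
Since Q sits to the right of M, M = (D − R)Q⁻¹.
Q has determinant 2; Q⁻¹ = [[-4, -3], [3/2, 1]].
M = (D − R)Q⁻¹ = [[1, -1], [1, 4]].

M = [[1, -1], [1, 4]]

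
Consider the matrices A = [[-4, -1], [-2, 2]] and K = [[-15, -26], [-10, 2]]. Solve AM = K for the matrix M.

A is on the left of M, so left-multiply by A⁻¹: M = A⁻¹K.
det A = -10; the adjugate gives A⁻¹ = [[-1/5, -1/10], [-1/5, 2/5]].
M = A⁻¹K = [[-1/5, -1/10], [-1/5, 2/5]] · [[-15, -26], [-10, 2]] = [[4, 5], [-1, 6]].

M = [[4, 5], [-1, 6]]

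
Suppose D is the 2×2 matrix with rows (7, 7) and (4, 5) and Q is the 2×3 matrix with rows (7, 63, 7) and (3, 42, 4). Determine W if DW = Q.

W = [[2, 3, 1], [-1, 6, 0]]

Since D multiplies W on the left, W = D⁻¹Q.
det D = 7; the adjugate gives D⁻¹ = [[5/7, -1], [-4/7, 1]].
W = D⁻¹Q = [[5/7, -1], [-4/7, 1]] · [[7, 63, 7], [3, 42, 4]] = [[2, 3, 1], [-1, 6, 0]].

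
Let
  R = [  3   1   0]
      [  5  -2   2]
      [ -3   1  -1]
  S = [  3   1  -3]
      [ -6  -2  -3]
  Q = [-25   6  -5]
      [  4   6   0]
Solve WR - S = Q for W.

WR = Q + S = [[-22, 7, -8], [-2, 4, -3]].
Right-multiplying both sides by R⁻¹ gives W = (Q + S)R⁻¹.
det R = -1; the adjugate gives R⁻¹ = [[0, -1, -2], [1, 3, 6], [1, 6, 11]].
W = (Q + S)R⁻¹ = [[-1, -5, -2], [1, -4, -5]].

W = [[-1, -5, -2], [1, -4, -5]]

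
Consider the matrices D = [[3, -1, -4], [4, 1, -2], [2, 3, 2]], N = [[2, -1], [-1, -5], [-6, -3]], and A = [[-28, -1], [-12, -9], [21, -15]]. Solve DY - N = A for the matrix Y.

DY = A + N = [[-26, -2], [-13, -14], [15, -18]].
Left-multiplying both sides by D⁻¹ gives Y = D⁻¹(A + N).
det D = -4, so D⁻¹ = [[-2, 5/2, -3/2], [3, -7/2, 5/2], [-5/2, 11/4, -7/4]].
Y = D⁻¹(A + N) = [[-3, -4], [5, -2], [3, -2]].

Y = [[-3, -4], [5, -2], [3, -2]]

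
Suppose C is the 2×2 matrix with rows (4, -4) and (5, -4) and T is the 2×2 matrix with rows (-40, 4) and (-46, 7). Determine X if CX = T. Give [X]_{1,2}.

Left-multiplying both sides by C⁻¹ gives X = C⁻¹T.
det C = 4, so C⁻¹ = [[-1, 1], [-5/4, 1]].
X = C⁻¹T = [[-1, 1], [-5/4, 1]] · [[-40, 4], [-46, 7]] = [[-6, 3], [4, 2]].

3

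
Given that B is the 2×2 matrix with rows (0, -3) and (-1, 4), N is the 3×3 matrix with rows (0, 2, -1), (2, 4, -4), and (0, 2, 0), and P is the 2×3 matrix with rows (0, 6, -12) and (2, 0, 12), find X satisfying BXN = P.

X = [[0, -1, -2], [-4, 0, 3]]

Left-multiply by B⁻¹ and right-multiply by N⁻¹: X = B⁻¹PN⁻¹.
det B = -3, so B⁻¹ = [[-4/3, -1], [-1/3, 0]].
N has determinant -4; N⁻¹ = [[-2, 1/2, 1], [0, 0, 1/2], [-1, 0, 1]].
B⁻¹P = [[-2, -8, 4], [0, -2, 4]].
X = (B⁻¹P)N⁻¹ = [[0, -1, -2], [-4, 0, 3]].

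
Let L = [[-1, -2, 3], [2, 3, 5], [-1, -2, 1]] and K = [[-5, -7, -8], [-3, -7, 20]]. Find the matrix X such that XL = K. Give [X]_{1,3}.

-5

Since L sits to the right of X, X = KL⁻¹.
L has determinant -2; L⁻¹ = [[-13/2, 2, 19/2], [7/2, -1, -11/2], [1/2, 0, -1/2]].
X = KL⁻¹ = [[-5, -7, -8], [-3, -7, 20]] · [[-13/2, 2, 19/2], [7/2, -1, -11/2], [1/2, 0, -1/2]] = [[4, -3, -5], [5, 1, 0]].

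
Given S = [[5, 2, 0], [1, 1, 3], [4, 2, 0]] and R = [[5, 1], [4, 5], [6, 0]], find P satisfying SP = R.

Since S multiplies P on the left, P = S⁻¹R.
det S = -6; the adjugate gives S⁻¹ = [[1, 0, -1], [-2, 0, 5/2], [1/3, 1/3, -1/2]].
P = S⁻¹R = [[1, 0, -1], [-2, 0, 5/2], [1/3, 1/3, -1/2]] · [[5, 1], [4, 5], [6, 0]] = [[-1, 1], [5, -2], [0, 2]].

P = [[-1, 1], [5, -2], [0, 2]]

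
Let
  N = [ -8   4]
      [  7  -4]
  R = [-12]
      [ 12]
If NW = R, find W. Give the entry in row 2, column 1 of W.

Since N multiplies W on the left, W = N⁻¹R.
det N = 4; the adjugate gives N⁻¹ = [[-1, -1], [-7/4, -2]].
W = N⁻¹R = [[-1, -1], [-7/4, -2]] · [[-12], [12]] = [[0], [-3]].

-3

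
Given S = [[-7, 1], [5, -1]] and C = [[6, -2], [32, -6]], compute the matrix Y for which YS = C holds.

Right-multiplying both sides by S⁻¹ gives Y = CS⁻¹.
det S = 2; the adjugate gives S⁻¹ = [[-1/2, -1/2], [-5/2, -7/2]].
Y = CS⁻¹ = [[6, -2], [32, -6]] · [[-1/2, -1/2], [-5/2, -7/2]] = [[2, 4], [-1, 5]].

Y = [[2, 4], [-1, 5]]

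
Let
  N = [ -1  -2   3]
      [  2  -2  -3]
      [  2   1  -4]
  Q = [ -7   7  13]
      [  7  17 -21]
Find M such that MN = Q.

Right-multiplying both sides by N⁻¹ gives M = QN⁻¹.
det N = 3, so N⁻¹ = [[11/3, -5/3, 4], [2/3, -2/3, 1], [2, -1, 2]].
M = QN⁻¹ = [[-7, 7, 13], [7, 17, -21]] · [[11/3, -5/3, 4], [2/3, -2/3, 1], [2, -1, 2]] = [[5, -6, 5], [-5, -2, 3]].

M = [[5, -6, 5], [-5, -2, 3]]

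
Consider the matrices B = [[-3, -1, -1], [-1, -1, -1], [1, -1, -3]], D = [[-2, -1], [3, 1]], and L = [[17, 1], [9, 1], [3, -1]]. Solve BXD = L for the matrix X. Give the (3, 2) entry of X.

X = B⁻¹LD⁻¹ (apply B⁻¹ on the left and D⁻¹ on the right).
det B = -4, so B⁻¹ = [[-1/2, 1/2, 0], [1, -5/2, 1/2], [-1/2, 1, -1/2]].
det D = 1, so D⁻¹ = [[1, 1], [-3, -2]].
B⁻¹L = [[-4, 0], [-4, -2], [-1, 1]].
X = (B⁻¹L)D⁻¹ = [[-4, -4], [2, 0], [-4, -3]].

-3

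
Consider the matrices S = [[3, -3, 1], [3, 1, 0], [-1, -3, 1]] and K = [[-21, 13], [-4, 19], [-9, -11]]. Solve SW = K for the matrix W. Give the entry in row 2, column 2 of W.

1

Since S multiplies W on the left, W = S⁻¹K.
S has determinant 4; S⁻¹ = [[1/4, 0, -1/4], [-3/4, 1, 3/4], [-2, 3, 3]].
W = S⁻¹K = [[1/4, 0, -1/4], [-3/4, 1, 3/4], [-2, 3, 3]] · [[-21, 13], [-4, 19], [-9, -11]] = [[-3, 6], [5, 1], [3, -2]].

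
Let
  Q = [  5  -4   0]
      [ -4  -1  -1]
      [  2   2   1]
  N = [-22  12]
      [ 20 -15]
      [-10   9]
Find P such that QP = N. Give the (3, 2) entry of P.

Left-multiplying both sides by Q⁻¹ gives P = Q⁻¹N.
det Q = -3, so Q⁻¹ = [[-1/3, -4/3, -4/3], [-2/3, -5/3, -5/3], [2, 6, 7]].
P = Q⁻¹N = [[-1/3, -4/3, -4/3], [-2/3, -5/3, -5/3], [2, 6, 7]] · [[-22, 12], [20, -15], [-10, 9]] = [[-6, 4], [-2, 2], [6, -3]].

-3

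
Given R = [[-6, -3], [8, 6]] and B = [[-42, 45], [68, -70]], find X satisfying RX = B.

R is on the left of X, so left-multiply by R⁻¹: X = R⁻¹B.
R has determinant -12; R⁻¹ = [[-1/2, -1/4], [2/3, 1/2]].
X = R⁻¹B = [[-1/2, -1/4], [2/3, 1/2]] · [[-42, 45], [68, -70]] = [[4, -5], [6, -5]].

X = [[4, -5], [6, -5]]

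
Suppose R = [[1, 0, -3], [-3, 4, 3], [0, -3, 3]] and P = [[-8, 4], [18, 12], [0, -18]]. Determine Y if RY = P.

Y = [[1, 4], [3, 6], [3, 0]]

Left-multiplying both sides by R⁻¹ gives Y = R⁻¹P.
det R = -6; the adjugate gives R⁻¹ = [[-7/2, -3/2, -2], [-3/2, -1/2, -1], [-3/2, -1/2, -2/3]].
Y = R⁻¹P = [[-7/2, -3/2, -2], [-3/2, -1/2, -1], [-3/2, -1/2, -2/3]] · [[-8, 4], [18, 12], [0, -18]] = [[1, 4], [3, 6], [3, 0]].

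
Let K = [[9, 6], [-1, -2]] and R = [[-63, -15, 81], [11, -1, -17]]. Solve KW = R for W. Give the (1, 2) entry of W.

-3

Since K multiplies W on the left, W = K⁻¹R.
det K = -12; the adjugate gives K⁻¹ = [[1/6, 1/2], [-1/12, -3/4]].
W = K⁻¹R = [[1/6, 1/2], [-1/12, -3/4]] · [[-63, -15, 81], [11, -1, -17]] = [[-5, -3, 5], [-3, 2, 6]].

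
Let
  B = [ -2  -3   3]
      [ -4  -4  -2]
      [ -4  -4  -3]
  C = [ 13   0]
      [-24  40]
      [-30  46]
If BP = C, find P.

P = [[4, -3], [-1, -4], [6, -6]]

B is on the left of P, so left-multiply by B⁻¹: P = B⁻¹C.
det B = 4, so B⁻¹ = [[1, -21/4, 9/2], [-1, 9/2, -4], [0, 1, -1]].
P = B⁻¹C = [[1, -21/4, 9/2], [-1, 9/2, -4], [0, 1, -1]] · [[13, 0], [-24, 40], [-30, 46]] = [[4, -3], [-1, -4], [6, -6]].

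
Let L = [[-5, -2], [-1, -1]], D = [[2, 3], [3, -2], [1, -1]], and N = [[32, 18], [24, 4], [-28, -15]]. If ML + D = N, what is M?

ML = N − D = [[30, 15], [21, 6], [-29, -14]].
Since L sits to the right of M, M = (N − D)L⁻¹.
det L = 3, so L⁻¹ = [[-1/3, 2/3], [1/3, -5/3]].
M = (N − D)L⁻¹ = [[-5, -5], [-5, 4], [5, 4]].

M = [[-5, -5], [-5, 4], [5, 4]]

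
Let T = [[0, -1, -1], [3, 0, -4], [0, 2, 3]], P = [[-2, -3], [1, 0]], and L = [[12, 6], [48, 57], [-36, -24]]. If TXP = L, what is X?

X = [[-1, -2], [-2, -4], [4, -4]]

Isolating X: multiply by T⁻¹ from the left and P⁻¹ from the right, so X = T⁻¹LP⁻¹.
det T = 3, so T⁻¹ = [[8/3, 1/3, 4/3], [-3, 0, -1], [2, 0, 1]].
det P = 3; the adjugate gives P⁻¹ = [[0, 1], [-1/3, -2/3]].
T⁻¹L = [[0, 3], [0, 6], [-12, -12]].
X = (T⁻¹L)P⁻¹ = [[-1, -2], [-2, -4], [4, -4]].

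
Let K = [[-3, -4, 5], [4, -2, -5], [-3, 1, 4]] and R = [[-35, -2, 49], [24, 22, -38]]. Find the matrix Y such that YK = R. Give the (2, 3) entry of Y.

-2

K is on the right of Y, so right-multiply by K⁻¹: Y = RK⁻¹.
det K = 3, so K⁻¹ = [[-1, 7, 10], [-1/3, 1, 5/3], [-2/3, 5, 22/3]].
Y = RK⁻¹ = [[-35, -2, 49], [24, 22, -38]] · [[-1, 7, 10], [-1/3, 1, 5/3], [-2/3, 5, 22/3]] = [[3, -2, 6], [-6, 0, -2]].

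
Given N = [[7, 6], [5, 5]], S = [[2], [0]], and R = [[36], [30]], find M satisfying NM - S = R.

NM = R + S = [[38], [30]].
Left-multiplying both sides by N⁻¹ gives M = N⁻¹(R + S).
det N = 5; the adjugate gives N⁻¹ = [[1, -6/5], [-1, 7/5]].
M = N⁻¹(R + S) = [[2], [4]].

M = [[2], [4]]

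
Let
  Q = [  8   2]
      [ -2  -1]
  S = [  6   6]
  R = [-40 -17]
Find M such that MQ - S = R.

MQ = R + S = [[-34, -11]].
Since Q sits to the right of M, M = (R + S)Q⁻¹.
det Q = -4; the adjugate gives Q⁻¹ = [[1/4, 1/2], [-1/2, -2]].
M = (R + S)Q⁻¹ = [[-3, 5]].

M = [[-3, 5]]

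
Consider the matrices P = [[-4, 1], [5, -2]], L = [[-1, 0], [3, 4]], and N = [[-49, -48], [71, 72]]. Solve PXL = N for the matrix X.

X = [[-3, 2], [1, -4]]

Left-multiply by P⁻¹ and right-multiply by L⁻¹: X = P⁻¹NL⁻¹.
P has determinant 3; P⁻¹ = [[-2/3, -1/3], [-5/3, -4/3]].
L has determinant -4; L⁻¹ = [[-1, 0], [3/4, 1/4]].
P⁻¹N = [[9, 8], [-13, -16]].
X = (P⁻¹N)L⁻¹ = [[-3, 2], [1, -4]].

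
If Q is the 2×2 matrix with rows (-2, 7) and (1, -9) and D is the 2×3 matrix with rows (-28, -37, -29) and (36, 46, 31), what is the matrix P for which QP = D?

Left-multiplying both sides by Q⁻¹ gives P = Q⁻¹D.
Q has determinant 11; Q⁻¹ = [[-9/11, -7/11], [-1/11, -2/11]].
P = Q⁻¹D = [[-9/11, -7/11], [-1/11, -2/11]] · [[-28, -37, -29], [36, 46, 31]] = [[0, 1, 4], [-4, -5, -3]].

P = [[0, 1, 4], [-4, -5, -3]]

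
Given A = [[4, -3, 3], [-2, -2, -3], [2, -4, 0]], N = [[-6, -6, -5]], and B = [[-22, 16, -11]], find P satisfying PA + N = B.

P = [[-2, 0, -4]]

PA = B − N = [[-16, 22, -6]].
A is on the right of P, so right-multiply by A⁻¹: P = (B − N)A⁻¹.
A has determinant 6; A⁻¹ = [[-2, -2, 5/2], [-1, -1, 1], [2, 5/3, -7/3]].
P = (B − N)A⁻¹ = [[-2, 0, -4]].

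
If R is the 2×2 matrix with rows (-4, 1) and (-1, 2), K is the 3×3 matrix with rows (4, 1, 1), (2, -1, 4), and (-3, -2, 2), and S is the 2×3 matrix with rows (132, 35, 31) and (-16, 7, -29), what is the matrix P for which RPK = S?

P = [[-5, -4, 4], [-5, -4, 0]]

Isolating P: multiply by R⁻¹ from the left and K⁻¹ from the right, so P = R⁻¹SK⁻¹.
R has determinant -7; R⁻¹ = [[-2/7, 1/7], [-1/7, 4/7]].
det K = 1, so K⁻¹ = [[6, -4, 5], [-16, 11, -14], [-7, 5, -6]].
R⁻¹S = [[-40, -9, -13], [-28, -1, -21]].
P = (R⁻¹S)K⁻¹ = [[-5, -4, 4], [-5, -4, 0]].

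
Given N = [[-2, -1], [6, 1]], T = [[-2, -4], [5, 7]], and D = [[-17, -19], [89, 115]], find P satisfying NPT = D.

Isolating P: multiply by N⁻¹ from the left and T⁻¹ from the right, so P = N⁻¹DT⁻¹.
det N = 4, so N⁻¹ = [[1/4, 1/4], [-3/2, -1/2]].
det T = 6; the adjugate gives T⁻¹ = [[7/6, 2/3], [-5/6, -1/3]].
N⁻¹D = [[18, 24], [-19, -29]].
P = (N⁻¹D)T⁻¹ = [[1, 4], [2, -3]].

P = [[1, 4], [2, -3]]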